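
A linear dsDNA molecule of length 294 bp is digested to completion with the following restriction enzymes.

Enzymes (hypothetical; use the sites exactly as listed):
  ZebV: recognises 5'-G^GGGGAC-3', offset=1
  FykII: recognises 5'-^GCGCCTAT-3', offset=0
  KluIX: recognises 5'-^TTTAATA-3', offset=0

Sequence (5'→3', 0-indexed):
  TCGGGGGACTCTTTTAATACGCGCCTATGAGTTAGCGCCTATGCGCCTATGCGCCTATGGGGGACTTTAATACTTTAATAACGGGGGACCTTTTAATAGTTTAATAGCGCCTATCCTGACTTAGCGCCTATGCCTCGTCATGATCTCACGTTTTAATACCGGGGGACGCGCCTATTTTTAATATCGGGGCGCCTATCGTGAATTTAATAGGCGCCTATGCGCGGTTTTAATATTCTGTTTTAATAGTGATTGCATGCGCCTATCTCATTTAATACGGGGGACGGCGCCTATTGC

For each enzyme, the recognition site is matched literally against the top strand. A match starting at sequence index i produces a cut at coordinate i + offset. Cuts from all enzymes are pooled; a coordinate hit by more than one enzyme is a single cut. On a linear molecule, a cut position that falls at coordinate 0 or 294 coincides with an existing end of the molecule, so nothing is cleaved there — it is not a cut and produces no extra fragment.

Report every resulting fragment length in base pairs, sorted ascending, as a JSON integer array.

[3,6,6,7,7,8,8,8,8,8,8,8,9,9,9,9,10,10,11,12,12,13,14,14,15,17,17,28]

Site scan:
  ZebV GGGGGAC/1: at [2, 58, 82, 160, 275] ⇒ [3, 59, 83, 161, 276]
  FykII GCGCCTAT/0: at [20, 34, 42, 50, 106, 123, 167, 188, 210, 255, 283] ⇒ [20, 34, 42, 50, 106, 123, 167, 188, 210, 255, 283]
  KluIX TTTAATA/0: at [12, 65, 73, 91, 99, 151, 176, 202, 225, 238, 267] ⇒ [12, 65, 73, 91, 99, 151, 176, 202, 225, 238, 267]

Pooled cuts: [3, 12, 20, 34, 42, 50, 59, 65, 73, 83, 91, 99, 106, 123, 151, 161, 167, 176, 188, 202, 210, 225, 238, 255, 267, 276, 283]

Fragments:
  [0,3): 3 bp
  [3,12): 9 bp
  [12,20): 8 bp
  [20,34): 14 bp
  [34,42): 8 bp
  [42,50): 8 bp
  [50,59): 9 bp
  [59,65): 6 bp
  [65,73): 8 bp
  [73,83): 10 bp
  [83,91): 8 bp
  [91,99): 8 bp
  [99,106): 7 bp
  [106,123): 17 bp
  [123,151): 28 bp
  [151,161): 10 bp
  [161,167): 6 bp
  [167,176): 9 bp
  [176,188): 12 bp
  [188,202): 14 bp
  [202,210): 8 bp
  [210,225): 15 bp
  [225,238): 13 bp
  [238,255): 17 bp
  [255,267): 12 bp
  [267,276): 9 bp
  [276,283): 7 bp
  [283,294): 11 bp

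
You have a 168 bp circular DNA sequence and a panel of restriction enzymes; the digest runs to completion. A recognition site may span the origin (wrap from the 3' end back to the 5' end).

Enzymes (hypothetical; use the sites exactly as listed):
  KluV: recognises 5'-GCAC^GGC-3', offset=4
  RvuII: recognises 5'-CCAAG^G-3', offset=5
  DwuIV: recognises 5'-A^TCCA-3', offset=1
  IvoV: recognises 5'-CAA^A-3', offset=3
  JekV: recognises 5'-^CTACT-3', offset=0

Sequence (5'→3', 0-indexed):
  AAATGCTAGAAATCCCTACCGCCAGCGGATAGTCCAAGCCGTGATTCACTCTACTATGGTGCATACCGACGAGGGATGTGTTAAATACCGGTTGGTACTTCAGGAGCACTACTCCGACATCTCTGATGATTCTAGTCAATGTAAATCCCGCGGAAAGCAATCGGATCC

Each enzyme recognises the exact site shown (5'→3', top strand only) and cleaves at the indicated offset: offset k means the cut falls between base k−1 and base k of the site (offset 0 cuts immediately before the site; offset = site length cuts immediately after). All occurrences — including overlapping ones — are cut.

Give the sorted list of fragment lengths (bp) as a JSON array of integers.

Per-enzyme occurrences:
  KluV (GCACGGC, off=4): no sites
  RvuII (CCAAGG, off=5): no sites
  DwuIV (ATCCA, off=1): starts [164] → cuts [165]
  IvoV (CAAA, off=3): starts [167] → cuts [2]
  JekV (CTACT, off=0): starts [50, 108] → cuts [50, 108]

All cut coordinates (distinct, sorted): [2, 50, 108, 165]

Fragments:
  2→50: 48 bp
  50→108: 58 bp
  108→165: 57 bp
  165→2 (wrap): 168-165+2 = 5 bp

[5,48,57,58]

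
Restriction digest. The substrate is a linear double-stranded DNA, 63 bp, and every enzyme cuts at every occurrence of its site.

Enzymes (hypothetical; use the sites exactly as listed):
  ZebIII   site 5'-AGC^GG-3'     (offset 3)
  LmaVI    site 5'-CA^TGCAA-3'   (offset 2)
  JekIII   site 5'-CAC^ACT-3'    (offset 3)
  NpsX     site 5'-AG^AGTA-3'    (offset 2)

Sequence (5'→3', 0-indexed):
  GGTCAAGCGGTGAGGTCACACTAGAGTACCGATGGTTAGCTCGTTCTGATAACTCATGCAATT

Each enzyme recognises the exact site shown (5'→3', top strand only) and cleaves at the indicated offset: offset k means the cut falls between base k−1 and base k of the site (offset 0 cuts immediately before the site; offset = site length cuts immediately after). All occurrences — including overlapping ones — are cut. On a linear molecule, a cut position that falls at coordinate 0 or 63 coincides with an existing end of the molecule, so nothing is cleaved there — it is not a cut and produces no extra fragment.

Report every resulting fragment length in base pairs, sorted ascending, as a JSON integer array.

[5,7,8,11,32]

Scan for sites:
  ZebIII (AGCGG, off=3): starts [5] → cuts [8]
  LmaVI (CATGCAA, off=2): starts [54] → cuts [56]
  JekIII (CACACT, off=3): starts [16] → cuts [19]
  NpsX (AGAGTA, off=2): starts [22] → cuts [24]

All cut coordinates (distinct, sorted): [8, 19, 24, 56]

Fragments:
  [0,8): 8 bp
  [8,19): 11 bp
  [19,24): 5 bp
  [24,56): 32 bp
  [56,63): 7 bp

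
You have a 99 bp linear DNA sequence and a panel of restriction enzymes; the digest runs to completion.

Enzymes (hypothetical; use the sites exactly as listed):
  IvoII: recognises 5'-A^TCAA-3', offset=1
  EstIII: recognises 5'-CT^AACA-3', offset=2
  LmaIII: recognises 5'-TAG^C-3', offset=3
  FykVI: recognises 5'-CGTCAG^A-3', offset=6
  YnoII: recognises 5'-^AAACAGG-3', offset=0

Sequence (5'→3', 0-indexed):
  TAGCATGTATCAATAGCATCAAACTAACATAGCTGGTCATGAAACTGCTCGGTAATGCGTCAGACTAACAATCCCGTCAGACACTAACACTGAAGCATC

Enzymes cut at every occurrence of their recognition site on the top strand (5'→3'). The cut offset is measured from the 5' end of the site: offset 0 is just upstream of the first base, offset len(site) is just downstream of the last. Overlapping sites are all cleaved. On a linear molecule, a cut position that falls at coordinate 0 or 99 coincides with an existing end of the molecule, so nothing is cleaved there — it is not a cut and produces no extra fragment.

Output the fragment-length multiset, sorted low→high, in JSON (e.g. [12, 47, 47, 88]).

Site scan:
  IvoII ATCAA/1: at [8, 17] ⇒ [9, 18]
  EstIII CTAACA/2: at [23, 64, 83] ⇒ [25, 66, 85]
  LmaIII TAGC/3: at [0, 13, 29] ⇒ [3, 16, 32]
  FykVI CGTCAGA/6: at [57, 74] ⇒ [63, 80]
  YnoII (AAACAGG, off=0): no sites

Pooled cuts: [3, 9, 16, 18, 25, 32, 63, 66, 80, 85]

Fragments:
  [0,3): 3 bp
  [3,9): 6 bp
  [9,16): 7 bp
  [16,18): 2 bp
  [18,25): 7 bp
  [25,32): 7 bp
  [32,63): 31 bp
  [63,66): 3 bp
  [66,80): 14 bp
  [80,85): 5 bp
  [85,99): 14 bp

[2,3,3,5,6,7,7,7,14,14,31]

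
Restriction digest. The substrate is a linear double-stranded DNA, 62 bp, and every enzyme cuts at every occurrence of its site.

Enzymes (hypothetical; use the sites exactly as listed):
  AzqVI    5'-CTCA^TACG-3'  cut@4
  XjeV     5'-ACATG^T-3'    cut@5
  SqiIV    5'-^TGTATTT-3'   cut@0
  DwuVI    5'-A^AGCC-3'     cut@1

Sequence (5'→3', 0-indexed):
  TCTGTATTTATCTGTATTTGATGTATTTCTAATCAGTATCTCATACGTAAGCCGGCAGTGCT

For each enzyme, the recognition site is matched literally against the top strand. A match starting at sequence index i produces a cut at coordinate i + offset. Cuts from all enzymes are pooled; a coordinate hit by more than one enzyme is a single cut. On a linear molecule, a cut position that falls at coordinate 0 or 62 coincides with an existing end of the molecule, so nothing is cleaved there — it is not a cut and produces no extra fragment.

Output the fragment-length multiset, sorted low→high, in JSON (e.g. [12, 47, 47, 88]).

Per-enzyme occurrences:
  AzqVI (CTCATACG, off=4): starts [39] → cuts [43]
  XjeV (ACATGT, off=5): no sites
  SqiIV (TGTATTT, off=0): starts [2, 12, 21] → cuts [2, 12, 21]
  DwuVI (AAGCC, off=1): starts [48] → cuts [49]

Pooled cuts: [2, 12, 21, 43, 49]

Fragments:
  [0,2): 2 bp
  [2,12): 10 bp
  [12,21): 9 bp
  [21,43): 22 bp
  [43,49): 6 bp
  [49,62): 13 bp

[2,6,9,10,13,22]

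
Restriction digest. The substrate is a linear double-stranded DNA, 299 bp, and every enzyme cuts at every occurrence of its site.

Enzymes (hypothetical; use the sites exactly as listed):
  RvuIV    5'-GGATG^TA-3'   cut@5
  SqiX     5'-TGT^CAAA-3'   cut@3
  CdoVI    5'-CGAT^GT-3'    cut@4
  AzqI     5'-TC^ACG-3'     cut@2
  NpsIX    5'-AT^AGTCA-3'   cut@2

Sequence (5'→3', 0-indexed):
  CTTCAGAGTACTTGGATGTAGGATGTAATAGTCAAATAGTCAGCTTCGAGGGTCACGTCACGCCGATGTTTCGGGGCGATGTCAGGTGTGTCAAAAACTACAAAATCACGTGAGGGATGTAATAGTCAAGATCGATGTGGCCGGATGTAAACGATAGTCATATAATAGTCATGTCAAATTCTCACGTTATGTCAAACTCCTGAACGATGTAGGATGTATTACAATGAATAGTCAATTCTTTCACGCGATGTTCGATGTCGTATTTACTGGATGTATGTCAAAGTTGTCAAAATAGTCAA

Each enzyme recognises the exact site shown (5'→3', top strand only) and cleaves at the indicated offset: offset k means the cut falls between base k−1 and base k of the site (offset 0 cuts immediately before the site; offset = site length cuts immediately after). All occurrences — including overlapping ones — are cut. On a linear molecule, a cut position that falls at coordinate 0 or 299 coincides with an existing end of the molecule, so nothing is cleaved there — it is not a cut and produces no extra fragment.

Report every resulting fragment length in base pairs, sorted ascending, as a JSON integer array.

Site scan:
  RvuIV (GGATGTA, off=5): starts [13, 20, 114, 142, 211, 268] → cuts [18, 25, 119, 147, 216, 273]
  SqiX (TGTCAAA, off=3): starts [88, 171, 189, 275, 284] → cuts [91, 174, 192, 278, 287]
  CdoVI (CGATGT, off=4): starts [63, 76, 132, 204, 245, 252] → cuts [67, 80, 136, 208, 249, 256]
  AzqI (TCACG, off=2): starts [52, 57, 105, 181, 240] → cuts [54, 59, 107, 183, 242]
  NpsIX (ATAGTCA, off=2): starts [27, 35, 121, 153, 164, 227, 291] → cuts [29, 37, 123, 155, 166, 229, 293]

All cut coordinates (distinct, sorted): [18, 25, 29, 37, 54, 59, 67, 80, 91, 107, 119, 123, 136, 147, 155, 166, 174, 183, 192, 208, 216, 229, 242, 249, 256, 273, 278, 287, 293]

Fragments:
  [0,18): 18 bp
  [18,25): 7 bp
  [25,29): 4 bp
  [29,37): 8 bp
  [37,54): 17 bp
  [54,59): 5 bp
  [59,67): 8 bp
  [67,80): 13 bp
  [80,91): 11 bp
  [91,107): 16 bp
  [107,119): 12 bp
  [119,123): 4 bp
  [123,136): 13 bp
  [136,147): 11 bp
  [147,155): 8 bp
  [155,166): 11 bp
  [166,174): 8 bp
  [174,183): 9 bp
  [183,192): 9 bp
  [192,208): 16 bp
  [208,216): 8 bp
  [216,229): 13 bp
  [229,242): 13 bp
  [242,249): 7 bp
  [249,256): 7 bp
  [256,273): 17 bp
  [273,278): 5 bp
  [278,287): 9 bp
  [287,293): 6 bp
  [293,299): 6 bp

[4,4,5,5,6,6,7,7,7,8,8,8,8,8,9,9,9,11,11,11,12,13,13,13,13,16,16,17,17,18]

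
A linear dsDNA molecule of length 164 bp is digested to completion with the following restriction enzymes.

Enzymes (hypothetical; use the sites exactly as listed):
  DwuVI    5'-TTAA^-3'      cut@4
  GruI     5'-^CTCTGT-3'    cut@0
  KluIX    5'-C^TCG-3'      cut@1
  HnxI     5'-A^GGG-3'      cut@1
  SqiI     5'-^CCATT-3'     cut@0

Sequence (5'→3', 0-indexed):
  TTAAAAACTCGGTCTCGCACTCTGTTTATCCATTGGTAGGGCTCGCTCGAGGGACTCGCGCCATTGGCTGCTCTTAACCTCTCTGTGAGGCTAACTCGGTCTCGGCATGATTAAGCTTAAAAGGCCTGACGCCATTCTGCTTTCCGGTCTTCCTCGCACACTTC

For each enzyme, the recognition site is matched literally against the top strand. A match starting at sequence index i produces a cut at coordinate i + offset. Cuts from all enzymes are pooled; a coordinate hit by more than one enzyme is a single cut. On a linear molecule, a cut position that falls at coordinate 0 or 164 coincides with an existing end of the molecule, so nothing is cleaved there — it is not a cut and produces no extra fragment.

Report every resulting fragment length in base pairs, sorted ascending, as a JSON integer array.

[3,4,4,4,4,4,5,5,5,6,6,6,9,10,11,11,13,15,17,22]

Site scan:
  DwuVI (TTAA, off=4): starts [0, 73, 110, 116] → cuts [4, 77, 114, 120]
  GruI (CTCTGT, off=0): starts [19, 80] → cuts [19, 80]
  KluIX (CTCG, off=1): starts [7, 13, 41, 45, 54, 94, 100, 152] → cuts [8, 14, 42, 46, 55, 95, 101, 153]
  HnxI (AGGG, off=1): starts [37, 49] → cuts [38, 50]
  SqiI (CCATT, off=0): starts [29, 60, 131] → cuts [29, 60, 131]

Pooled cuts: [4, 8, 14, 19, 29, 38, 42, 46, 50, 55, 60, 77, 80, 95, 101, 114, 120, 131, 153]

Fragment lengths:
  [0,4): 4 bp
  [4,8): 4 bp
  [8,14): 6 bp
  [14,19): 5 bp
  [19,29): 10 bp
  [29,38): 9 bp
  [38,42): 4 bp
  [42,46): 4 bp
  [46,50): 4 bp
  [50,55): 5 bp
  [55,60): 5 bp
  [60,77): 17 bp
  [77,80): 3 bp
  [80,95): 15 bp
  [95,101): 6 bp
  [101,114): 13 bp
  [114,120): 6 bp
  [120,131): 11 bp
  [131,153): 22 bp
  [153,164): 11 bp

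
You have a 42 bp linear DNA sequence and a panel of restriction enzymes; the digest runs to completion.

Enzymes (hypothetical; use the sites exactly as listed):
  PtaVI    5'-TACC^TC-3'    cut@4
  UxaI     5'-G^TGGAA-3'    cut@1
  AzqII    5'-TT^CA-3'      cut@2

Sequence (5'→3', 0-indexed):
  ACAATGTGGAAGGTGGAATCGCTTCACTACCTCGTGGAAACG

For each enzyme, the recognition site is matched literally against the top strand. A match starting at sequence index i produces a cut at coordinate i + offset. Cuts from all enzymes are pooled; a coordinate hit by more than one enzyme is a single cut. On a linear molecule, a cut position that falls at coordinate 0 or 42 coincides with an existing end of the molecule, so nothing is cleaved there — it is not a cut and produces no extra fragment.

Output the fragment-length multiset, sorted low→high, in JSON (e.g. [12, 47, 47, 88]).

[3,6,7,7,8,11]

Site scan:
  PtaVI TACCTC/4: at [27] ⇒ [31]
  UxaI GTGGAA/1: at [5, 12, 33] ⇒ [6, 13, 34]
  AzqII TTCA/2: at [22] ⇒ [24]

All cut coordinates (distinct, sorted): [6, 13, 24, 31, 34]

Fragment lengths:
  [0,6): 6 bp
  [6,13): 7 bp
  [13,24): 11 bp
  [24,31): 7 bp
  [31,34): 3 bp
  [34,42): 8 bp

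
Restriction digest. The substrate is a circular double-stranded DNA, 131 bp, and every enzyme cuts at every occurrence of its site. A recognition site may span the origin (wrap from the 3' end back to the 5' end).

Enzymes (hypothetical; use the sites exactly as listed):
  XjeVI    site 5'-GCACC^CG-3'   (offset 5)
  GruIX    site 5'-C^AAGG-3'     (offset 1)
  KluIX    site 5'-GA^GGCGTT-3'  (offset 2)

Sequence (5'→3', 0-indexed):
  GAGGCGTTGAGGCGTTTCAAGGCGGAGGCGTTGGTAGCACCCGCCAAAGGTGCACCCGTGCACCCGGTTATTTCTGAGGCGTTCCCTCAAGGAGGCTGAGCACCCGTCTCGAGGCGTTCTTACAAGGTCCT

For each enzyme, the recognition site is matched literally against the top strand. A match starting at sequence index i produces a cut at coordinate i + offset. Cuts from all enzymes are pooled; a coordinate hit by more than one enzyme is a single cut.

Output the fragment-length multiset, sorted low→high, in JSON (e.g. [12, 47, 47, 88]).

[8,8,8,8,8,10,11,11,13,15,15,16]

Per-enzyme occurrences:
  XjeVI (GCACCCG, off=5): starts [36, 51, 59, 99] → cuts [41, 56, 64, 104]
  GruIX (CAAGG, off=1): starts [17, 87, 122] → cuts [18, 88, 123]
  KluIX (GAGGCGTT, off=2): starts [0, 8, 24, 75, 110] → cuts [2, 10, 26, 77, 112]

Pooled cuts: [2, 10, 18, 26, 41, 56, 64, 77, 88, 104, 112, 123]

Fragment lengths:
  2→10: 8 bp
  10→18: 8 bp
  18→26: 8 bp
  26→41: 15 bp
  41→56: 15 bp
  56→64: 8 bp
  64→77: 13 bp
  77→88: 11 bp
  88→104: 16 bp
  104→112: 8 bp
  112→123: 11 bp
  123→2 (wrap): 131-123+2 = 10 bp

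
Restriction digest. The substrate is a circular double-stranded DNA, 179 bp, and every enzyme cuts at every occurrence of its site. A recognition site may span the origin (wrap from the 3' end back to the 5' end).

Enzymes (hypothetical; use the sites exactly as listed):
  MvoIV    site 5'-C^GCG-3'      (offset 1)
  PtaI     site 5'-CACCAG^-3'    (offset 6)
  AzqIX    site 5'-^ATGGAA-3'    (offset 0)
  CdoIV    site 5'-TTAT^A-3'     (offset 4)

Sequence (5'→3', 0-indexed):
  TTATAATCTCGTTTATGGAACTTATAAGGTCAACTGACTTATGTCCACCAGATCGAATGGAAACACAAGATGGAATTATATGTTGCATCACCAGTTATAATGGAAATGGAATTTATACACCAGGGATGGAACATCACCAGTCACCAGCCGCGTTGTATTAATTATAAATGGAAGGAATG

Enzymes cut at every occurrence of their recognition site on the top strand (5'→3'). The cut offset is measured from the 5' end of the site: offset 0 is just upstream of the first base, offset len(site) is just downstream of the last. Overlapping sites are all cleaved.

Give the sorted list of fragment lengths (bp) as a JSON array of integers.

[1,2,2,2,4,5,6,7,7,10,10,11,11,13,15,15,16,16,26]

Site scan:
  MvoIV (CGCG, off=1): starts [148] → cuts [149]
  PtaI (CACCAG, off=6): starts [45, 88, 117, 134, 141] → cuts [51, 94, 123, 140, 147]
  AzqIX (ATGGAA, off=0): starts [14, 56, 69, 99, 105, 125, 167] → cuts [14, 56, 69, 99, 105, 125, 167]
  CdoIV (TTATA, off=4): starts [0, 21, 75, 94, 112, 161] → cuts [4, 25, 79, 98, 116, 165]

Pooled cuts: [4, 14, 25, 51, 56, 69, 79, 94, 98, 99, 105, 116, 123, 125, 140, 147, 149, 165, 167]

Fragment lengths:
  4→14: 10 bp
  14→25: 11 bp
  25→51: 26 bp
  51→56: 5 bp
  56→69: 13 bp
  69→79: 10 bp
  79→94: 15 bp
  94→98: 4 bp
  98→99: 1 bp
  99→105: 6 bp
  105→116: 11 bp
  116→123: 7 bp
  123→125: 2 bp
  125→140: 15 bp
  140→147: 7 bp
  147→149: 2 bp
  149→165: 16 bp
  165→167: 2 bp
  167→4 (wrap): 179-167+4 = 16 bp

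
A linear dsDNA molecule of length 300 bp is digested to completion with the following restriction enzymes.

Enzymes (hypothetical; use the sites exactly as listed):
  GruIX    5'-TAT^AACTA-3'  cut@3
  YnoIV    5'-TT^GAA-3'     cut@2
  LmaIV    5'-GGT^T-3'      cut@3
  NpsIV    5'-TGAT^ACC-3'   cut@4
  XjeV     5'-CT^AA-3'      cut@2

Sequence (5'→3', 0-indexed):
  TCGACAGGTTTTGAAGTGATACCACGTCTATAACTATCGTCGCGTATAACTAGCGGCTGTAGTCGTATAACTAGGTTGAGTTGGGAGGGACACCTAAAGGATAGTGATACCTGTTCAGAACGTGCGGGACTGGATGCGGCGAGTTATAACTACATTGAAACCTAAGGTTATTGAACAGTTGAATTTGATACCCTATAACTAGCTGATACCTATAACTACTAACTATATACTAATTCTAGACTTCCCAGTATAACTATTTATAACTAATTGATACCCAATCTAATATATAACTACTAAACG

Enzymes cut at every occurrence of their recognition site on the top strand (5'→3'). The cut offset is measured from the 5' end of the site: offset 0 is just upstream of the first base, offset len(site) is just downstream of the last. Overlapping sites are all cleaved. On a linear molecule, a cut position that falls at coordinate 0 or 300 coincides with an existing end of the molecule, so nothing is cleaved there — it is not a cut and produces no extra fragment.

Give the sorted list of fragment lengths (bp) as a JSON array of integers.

[3,4,4,5,5,6,7,7,7,7,7,7,8,8,8,9,9,9,9,10,11,11,11,13,16,19,20,21,39]

Site scan:
  GruIX TATAACTA/3: at [28, 44, 65, 144, 193, 210, 248, 258, 285] ⇒ [31, 47, 68, 147, 196, 213, 251, 261, 288]
  YnoIV TTGAA/2: at [10, 154, 170, 178] ⇒ [12, 156, 172, 180]
  LmaIV GGTT/3: at [6, 73, 165] ⇒ [9, 76, 168]
  NpsIV TGATACC/4: at [16, 104, 185, 203, 268] ⇒ [20, 108, 189, 207, 272]
  XjeV CTAA/2: at [93, 161, 218, 229, 263, 279, 293] ⇒ [95, 163, 220, 231, 265, 281, 295]

All cut coordinates (distinct, sorted): [9, 12, 20, 31, 47, 68, 76, 95, 108, 147, 156, 163, 168, 172, 180, 189, 196, 207, 213, 220, 231, 251, 261, 265, 272, 281, 288, 295]

Fragments:
  [0,9): 9 bp
  [9,12): 3 bp
  [12,20): 8 bp
  [20,31): 11 bp
  [31,47): 16 bp
  [47,68): 21 bp
  [68,76): 8 bp
  [76,95): 19 bp
  [95,108): 13 bp
  [108,147): 39 bp
  [147,156): 9 bp
  [156,163): 7 bp
  [163,168): 5 bp
  [168,172): 4 bp
  [172,180): 8 bp
  [180,189): 9 bp
  [189,196): 7 bp
  [196,207): 11 bp
  [207,213): 6 bp
  [213,220): 7 bp
  [220,231): 11 bp
  [231,251): 20 bp
  [251,261): 10 bp
  [261,265): 4 bp
  [265,272): 7 bp
  [272,281): 9 bp
  [281,288): 7 bp
  [288,295): 7 bp
  [295,300): 5 bp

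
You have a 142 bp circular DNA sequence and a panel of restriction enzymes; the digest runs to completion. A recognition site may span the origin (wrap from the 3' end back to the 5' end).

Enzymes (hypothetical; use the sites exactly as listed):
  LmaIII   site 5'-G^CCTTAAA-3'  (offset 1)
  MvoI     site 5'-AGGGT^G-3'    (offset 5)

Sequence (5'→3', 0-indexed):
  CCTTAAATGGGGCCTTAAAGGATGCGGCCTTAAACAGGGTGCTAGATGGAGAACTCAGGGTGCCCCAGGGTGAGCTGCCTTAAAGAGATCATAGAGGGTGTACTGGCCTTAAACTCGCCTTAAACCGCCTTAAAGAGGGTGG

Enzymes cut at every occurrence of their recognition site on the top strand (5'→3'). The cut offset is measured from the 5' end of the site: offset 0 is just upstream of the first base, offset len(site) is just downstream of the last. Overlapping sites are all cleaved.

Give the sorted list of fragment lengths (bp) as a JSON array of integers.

Per-enzyme occurrences:
  LmaIII (GCCTTAAA, off=1): starts [11, 26, 76, 105, 116, 126, 141] → cuts [0, 12, 27, 77, 106, 117, 127]
  MvoI (AGGGTG, off=5): starts [35, 56, 66, 94, 135] → cuts [40, 61, 71, 99, 140]

All cut coordinates (distinct, sorted): [0, 12, 27, 40, 61, 71, 77, 99, 106, 117, 127, 140]

Fragments:
  0→12: 12 bp
  12→27: 15 bp
  27→40: 13 bp
  40→61: 21 bp
  61→71: 10 bp
  71→77: 6 bp
  77→99: 22 bp
  99→106: 7 bp
  106→117: 11 bp
  117→127: 10 bp
  127→140: 13 bp
  140→0 (wrap): 142-140+0 = 2 bp

[2,6,7,10,10,11,12,13,13,15,21,22]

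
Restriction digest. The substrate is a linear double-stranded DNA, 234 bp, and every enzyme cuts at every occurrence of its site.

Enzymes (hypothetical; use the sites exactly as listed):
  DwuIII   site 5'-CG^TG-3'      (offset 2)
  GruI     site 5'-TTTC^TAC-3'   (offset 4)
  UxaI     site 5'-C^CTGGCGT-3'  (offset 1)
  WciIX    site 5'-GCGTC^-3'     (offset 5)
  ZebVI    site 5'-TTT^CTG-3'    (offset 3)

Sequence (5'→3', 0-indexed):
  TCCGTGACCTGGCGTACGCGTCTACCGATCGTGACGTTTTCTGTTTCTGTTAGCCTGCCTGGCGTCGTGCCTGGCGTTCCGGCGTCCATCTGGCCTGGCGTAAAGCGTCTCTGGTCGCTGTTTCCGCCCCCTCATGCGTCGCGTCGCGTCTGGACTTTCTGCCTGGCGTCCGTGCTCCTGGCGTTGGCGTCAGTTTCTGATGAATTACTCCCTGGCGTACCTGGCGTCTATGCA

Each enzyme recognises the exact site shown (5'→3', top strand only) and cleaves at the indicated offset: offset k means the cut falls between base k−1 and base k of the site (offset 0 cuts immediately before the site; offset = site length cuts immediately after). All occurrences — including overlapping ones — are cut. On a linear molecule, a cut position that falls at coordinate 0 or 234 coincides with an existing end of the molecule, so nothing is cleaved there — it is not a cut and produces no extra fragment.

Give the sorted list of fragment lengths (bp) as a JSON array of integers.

[1,2,3,4,4,4,5,5,5,5,6,6,8,8,8,8,8,9,9,9,12,14,14,15,15,16,31]

Site scan:
  DwuIII (CGTG, off=2): starts [2, 29, 65, 170] → cuts [4, 31, 67, 172]
  GruI (TTTCTAC, off=4): no sites
  UxaI (CCTGGCGT, off=1): starts [7, 57, 69, 93, 161, 176, 210, 219] → cuts [8, 58, 70, 94, 162, 177, 211, 220]
  WciIX (GCGTC, off=5): starts [17, 61, 81, 104, 135, 140, 145, 165, 186, 223] → cuts [22, 66, 86, 109, 140, 145, 150, 170, 191, 228]
  ZebVI (TTTCTG, off=3): starts [37, 43, 155, 193] → cuts [40, 46, 158, 196]

All cut coordinates (distinct, sorted): [4, 8, 22, 31, 40, 46, 58, 66, 67, 70, 86, 94, 109, 140, 145, 150, 158, 162, 170, 172, 177, 191, 196, 211, 220, 228]

Fragment lengths:
  [0,4): 4 bp
  [4,8): 4 bp
  [8,22): 14 bp
  [22,31): 9 bp
  [31,40): 9 bp
  [40,46): 6 bp
  [46,58): 12 bp
  [58,66): 8 bp
  [66,67): 1 bp
  [67,70): 3 bp
  [70,86): 16 bp
  [86,94): 8 bp
  [94,109): 15 bp
  [109,140): 31 bp
  [140,145): 5 bp
  [145,150): 5 bp
  [150,158): 8 bp
  [158,162): 4 bp
  [162,170): 8 bp
  [170,172): 2 bp
  [172,177): 5 bp
  [177,191): 14 bp
  [191,196): 5 bp
  [196,211): 15 bp
  [211,220): 9 bp
  [220,228): 8 bp
  [228,234): 6 bp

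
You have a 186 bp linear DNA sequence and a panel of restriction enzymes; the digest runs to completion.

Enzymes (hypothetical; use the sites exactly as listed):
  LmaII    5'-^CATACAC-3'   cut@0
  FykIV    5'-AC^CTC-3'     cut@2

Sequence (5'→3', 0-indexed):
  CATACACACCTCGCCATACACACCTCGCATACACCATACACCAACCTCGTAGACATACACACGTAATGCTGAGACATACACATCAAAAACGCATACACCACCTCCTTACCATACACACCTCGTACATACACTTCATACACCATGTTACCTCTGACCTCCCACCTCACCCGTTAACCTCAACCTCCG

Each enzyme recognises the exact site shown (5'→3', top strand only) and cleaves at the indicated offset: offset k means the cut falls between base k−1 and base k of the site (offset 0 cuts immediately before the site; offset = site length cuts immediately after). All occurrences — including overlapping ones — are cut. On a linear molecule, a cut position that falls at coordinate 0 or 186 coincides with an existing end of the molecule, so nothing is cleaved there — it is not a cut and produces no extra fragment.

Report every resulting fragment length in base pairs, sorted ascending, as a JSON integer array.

Scan for sites:
  LmaII (CATACAC, off=0): starts [0, 14, 27, 34, 53, 74, 91, 109, 124, 133] → cuts [14, 27, 34, 53, 74, 91, 109, 124, 133] (position 0 is a terminus of the linear molecule — no cut)
  FykIV (ACCTC, off=2): starts [7, 21, 43, 99, 116, 146, 153, 160, 173, 179] → cuts [9, 23, 45, 101, 118, 148, 155, 162, 175, 181]

Pooled cuts: [9, 14, 23, 27, 34, 45, 53, 74, 91, 101, 109, 118, 124, 133, 148, 155, 162, 175, 181]

Fragment lengths:
  [0,9): 9 bp
  [9,14): 5 bp
  [14,23): 9 bp
  [23,27): 4 bp
  [27,34): 7 bp
  [34,45): 11 bp
  [45,53): 8 bp
  [53,74): 21 bp
  [74,91): 17 bp
  [91,101): 10 bp
  [101,109): 8 bp
  [109,118): 9 bp
  [118,124): 6 bp
  [124,133): 9 bp
  [133,148): 15 bp
  [148,155): 7 bp
  [155,162): 7 bp
  [162,175): 13 bp
  [175,181): 6 bp
  [181,186): 5 bp

[4,5,5,6,6,7,7,7,8,8,9,9,9,9,10,11,13,15,17,21]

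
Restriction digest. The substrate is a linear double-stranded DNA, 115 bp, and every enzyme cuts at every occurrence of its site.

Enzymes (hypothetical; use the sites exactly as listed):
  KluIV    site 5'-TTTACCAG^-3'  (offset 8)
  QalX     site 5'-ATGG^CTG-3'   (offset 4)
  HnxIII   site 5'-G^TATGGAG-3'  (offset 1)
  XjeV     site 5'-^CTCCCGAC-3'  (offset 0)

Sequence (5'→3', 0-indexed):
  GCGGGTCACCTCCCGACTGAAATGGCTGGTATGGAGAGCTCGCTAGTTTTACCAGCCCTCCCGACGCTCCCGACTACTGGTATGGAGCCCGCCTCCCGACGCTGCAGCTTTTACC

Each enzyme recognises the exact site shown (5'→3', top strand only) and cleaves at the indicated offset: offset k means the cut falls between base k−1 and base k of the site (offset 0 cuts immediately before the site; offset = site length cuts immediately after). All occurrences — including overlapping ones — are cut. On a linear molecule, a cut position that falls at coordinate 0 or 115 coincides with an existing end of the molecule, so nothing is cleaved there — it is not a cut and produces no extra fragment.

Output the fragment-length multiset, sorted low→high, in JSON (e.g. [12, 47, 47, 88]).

Site scan:
  KluIV (TTTACCAG, off=8): starts [47] → cuts [55]
  QalX (ATGGCTG, off=4): starts [21] → cuts [25]
  HnxIII (GTATGGAG, off=1): starts [28, 79] → cuts [29, 80]
  XjeV (CTCCCGAC, off=0): starts [9, 57, 66, 92] → cuts [9, 57, 66, 92]

Pooled cuts: [9, 25, 29, 55, 57, 66, 80, 92]

Fragment lengths:
  [0,9): 9 bp
  [9,25): 16 bp
  [25,29): 4 bp
  [29,55): 26 bp
  [55,57): 2 bp
  [57,66): 9 bp
  [66,80): 14 bp
  [80,92): 12 bp
  [92,115): 23 bp

[2,4,9,9,12,14,16,23,26]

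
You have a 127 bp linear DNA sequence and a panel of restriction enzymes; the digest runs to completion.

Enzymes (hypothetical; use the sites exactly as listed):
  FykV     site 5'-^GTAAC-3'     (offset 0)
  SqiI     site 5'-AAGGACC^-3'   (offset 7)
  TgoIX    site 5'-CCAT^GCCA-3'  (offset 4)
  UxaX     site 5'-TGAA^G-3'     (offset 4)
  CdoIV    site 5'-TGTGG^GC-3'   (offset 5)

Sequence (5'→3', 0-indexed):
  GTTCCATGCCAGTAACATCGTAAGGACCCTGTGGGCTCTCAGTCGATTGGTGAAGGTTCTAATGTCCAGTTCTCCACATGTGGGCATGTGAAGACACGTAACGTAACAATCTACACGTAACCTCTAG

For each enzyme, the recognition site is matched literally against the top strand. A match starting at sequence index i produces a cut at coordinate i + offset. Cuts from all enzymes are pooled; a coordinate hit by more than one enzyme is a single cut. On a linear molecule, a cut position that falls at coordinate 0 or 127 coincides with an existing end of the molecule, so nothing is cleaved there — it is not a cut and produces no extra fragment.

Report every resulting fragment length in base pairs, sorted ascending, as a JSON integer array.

[4,5,5,6,7,9,11,14,17,20,29]

Per-enzyme occurrences:
  FykV GTAAC/0: at [11, 97, 102, 116] ⇒ [11, 97, 102, 116]
  SqiI AAGGACC/7: at [21] ⇒ [28]
  TgoIX CCATGCCA/4: at [3] ⇒ [7]
  UxaX TGAAG/4: at [50, 88] ⇒ [54, 92]
  CdoIV TGTGGGC/5: at [29, 78] ⇒ [34, 83]

Pooled cuts: [7, 11, 28, 34, 54, 83, 92, 97, 102, 116]

Fragments:
  [0,7): 7 bp
  [7,11): 4 bp
  [11,28): 17 bp
  [28,34): 6 bp
  [34,54): 20 bp
  [54,83): 29 bp
  [83,92): 9 bp
  [92,97): 5 bp
  [97,102): 5 bp
  [102,116): 14 bp
  [116,127): 11 bp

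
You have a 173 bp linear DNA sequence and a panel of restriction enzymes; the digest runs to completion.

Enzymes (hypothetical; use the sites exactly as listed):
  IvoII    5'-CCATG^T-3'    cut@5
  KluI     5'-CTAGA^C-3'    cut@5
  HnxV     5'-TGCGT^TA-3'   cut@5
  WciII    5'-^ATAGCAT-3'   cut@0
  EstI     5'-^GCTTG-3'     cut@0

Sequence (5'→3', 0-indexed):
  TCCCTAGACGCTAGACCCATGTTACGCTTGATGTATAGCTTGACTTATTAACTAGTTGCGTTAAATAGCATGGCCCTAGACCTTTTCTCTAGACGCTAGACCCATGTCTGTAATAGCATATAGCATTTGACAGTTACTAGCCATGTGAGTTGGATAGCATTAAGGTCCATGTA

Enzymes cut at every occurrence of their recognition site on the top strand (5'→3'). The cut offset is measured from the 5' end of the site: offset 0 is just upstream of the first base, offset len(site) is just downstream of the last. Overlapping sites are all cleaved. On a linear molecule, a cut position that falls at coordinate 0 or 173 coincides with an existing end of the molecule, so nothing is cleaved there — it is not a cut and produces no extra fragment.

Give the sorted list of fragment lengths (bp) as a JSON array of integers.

[2,3,4,6,6,6,7,7,7,8,8,12,13,16,18,24,26]

Site scan:
  IvoII (CCATGT, off=5): starts [16, 101, 140, 166] → cuts [21, 106, 145, 171]
  KluI (CTAGAC, off=5): starts [3, 10, 75, 88, 95] → cuts [8, 15, 80, 93, 100]
  HnxV (TGCGTTA, off=5): starts [56] → cuts [61]
  WciII (ATAGCAT, off=0): starts [64, 112, 119, 153] → cuts [64, 112, 119, 153]
  EstI (GCTTG, off=0): starts [25, 37] → cuts [25, 37]

Pooled cuts: [8, 15, 21, 25, 37, 61, 64, 80, 93, 100, 106, 112, 119, 145, 153, 171]

Fragments:
  [0,8): 8 bp
  [8,15): 7 bp
  [15,21): 6 bp
  [21,25): 4 bp
  [25,37): 12 bp
  [37,61): 24 bp
  [61,64): 3 bp
  [64,80): 16 bp
  [80,93): 13 bp
  [93,100): 7 bp
  [100,106): 6 bp
  [106,112): 6 bp
  [112,119): 7 bp
  [119,145): 26 bp
  [145,153): 8 bp
  [153,171): 18 bp
  [171,173): 2 bp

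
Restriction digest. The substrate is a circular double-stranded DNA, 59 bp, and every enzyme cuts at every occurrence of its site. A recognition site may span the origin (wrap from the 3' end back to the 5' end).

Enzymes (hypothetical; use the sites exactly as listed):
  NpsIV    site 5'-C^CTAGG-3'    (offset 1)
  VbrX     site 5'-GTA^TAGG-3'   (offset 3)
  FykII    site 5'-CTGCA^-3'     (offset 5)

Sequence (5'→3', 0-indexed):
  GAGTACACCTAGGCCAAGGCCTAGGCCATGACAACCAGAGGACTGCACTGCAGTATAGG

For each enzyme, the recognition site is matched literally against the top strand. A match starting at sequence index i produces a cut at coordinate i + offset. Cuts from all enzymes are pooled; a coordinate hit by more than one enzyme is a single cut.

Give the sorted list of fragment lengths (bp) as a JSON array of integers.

[3,5,12,12,27]

Site scan:
  NpsIV CCTAGG/1: at [7, 19] ⇒ [8, 20]
  VbrX GTATAGG/3: at [52] ⇒ [55]
  FykII CTGCA/5: at [42, 47] ⇒ [47, 52]

All cut coordinates (distinct, sorted): [8, 20, 47, 52, 55]

Fragment lengths:
  8→20: 12 bp
  20→47: 27 bp
  47→52: 5 bp
  52→55: 3 bp
  55→8 (wrap): 59-55+8 = 12 bp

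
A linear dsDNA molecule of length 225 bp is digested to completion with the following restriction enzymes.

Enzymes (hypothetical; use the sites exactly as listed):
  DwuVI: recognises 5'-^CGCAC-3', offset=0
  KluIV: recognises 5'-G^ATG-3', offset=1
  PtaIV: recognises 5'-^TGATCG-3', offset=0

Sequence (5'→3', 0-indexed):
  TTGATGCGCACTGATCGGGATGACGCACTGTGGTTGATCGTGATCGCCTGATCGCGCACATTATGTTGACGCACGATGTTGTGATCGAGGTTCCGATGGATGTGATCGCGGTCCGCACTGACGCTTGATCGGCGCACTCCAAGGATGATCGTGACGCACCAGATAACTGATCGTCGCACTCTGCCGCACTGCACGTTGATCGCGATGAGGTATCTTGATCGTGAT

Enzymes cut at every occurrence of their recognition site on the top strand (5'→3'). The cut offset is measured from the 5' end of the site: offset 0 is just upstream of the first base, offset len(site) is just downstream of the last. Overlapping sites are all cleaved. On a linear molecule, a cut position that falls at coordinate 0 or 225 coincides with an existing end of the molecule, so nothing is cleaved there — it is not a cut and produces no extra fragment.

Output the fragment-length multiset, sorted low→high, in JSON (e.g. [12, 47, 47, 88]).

[1,3,3,3,4,4,5,6,6,6,6,7,7,8,8,8,9,10,10,11,11,11,12,12,12,13,14,15]

Site scan:
  DwuVI CGCAC/0: at [6, 23, 54, 69, 113, 132, 154, 174, 184] ⇒ [6, 23, 54, 69, 113, 132, 154, 174, 184]
  KluIV GATG/1: at [2, 18, 74, 94, 98, 143, 203] ⇒ [3, 19, 75, 95, 99, 144, 204]
  PtaIV TGATCG/0: at [11, 34, 40, 48, 81, 102, 125, 145, 167, 196, 215] ⇒ [11, 34, 40, 48, 81, 102, 125, 145, 167, 196, 215]

Pooled cuts: [3, 6, 11, 19, 23, 34, 40, 48, 54, 69, 75, 81, 95, 99, 102, 113, 125, 132, 144, 145, 154, 167, 174, 184, 196, 204, 215]

Fragment lengths:
  [0,3): 3 bp
  [3,6): 3 bp
  [6,11): 5 bp
  [11,19): 8 bp
  [19,23): 4 bp
  [23,34): 11 bp
  [34,40): 6 bp
  [40,48): 8 bp
  [48,54): 6 bp
  [54,69): 15 bp
  [69,75): 6 bp
  [75,81): 6 bp
  [81,95): 14 bp
  [95,99): 4 bp
  [99,102): 3 bp
  [102,113): 11 bp
  [113,125): 12 bp
  [125,132): 7 bp
  [132,144): 12 bp
  [144,145): 1 bp
  [145,154): 9 bp
  [154,167): 13 bp
  [167,174): 7 bp
  [174,184): 10 bp
  [184,196): 12 bp
  [196,204): 8 bp
  [204,215): 11 bp
  [215,225): 10 bp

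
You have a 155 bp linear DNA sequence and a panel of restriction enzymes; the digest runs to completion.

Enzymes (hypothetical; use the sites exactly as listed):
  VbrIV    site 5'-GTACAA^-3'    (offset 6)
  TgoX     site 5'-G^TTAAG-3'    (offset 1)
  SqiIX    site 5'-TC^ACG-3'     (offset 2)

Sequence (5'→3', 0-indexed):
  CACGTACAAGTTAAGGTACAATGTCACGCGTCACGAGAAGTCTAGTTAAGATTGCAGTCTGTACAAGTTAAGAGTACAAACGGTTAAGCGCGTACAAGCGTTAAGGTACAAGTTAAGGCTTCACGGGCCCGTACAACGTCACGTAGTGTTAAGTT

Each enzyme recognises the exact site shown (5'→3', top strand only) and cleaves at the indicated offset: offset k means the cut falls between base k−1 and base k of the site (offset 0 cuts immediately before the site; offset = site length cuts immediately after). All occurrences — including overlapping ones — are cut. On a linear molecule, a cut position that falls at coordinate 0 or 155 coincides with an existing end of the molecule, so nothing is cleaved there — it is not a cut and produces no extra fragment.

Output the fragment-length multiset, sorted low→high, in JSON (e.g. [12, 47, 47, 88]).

Scan for sites:
  VbrIV GTACAA/6: at [3, 15, 60, 73, 91, 105, 130] ⇒ [9, 21, 66, 79, 97, 111, 136]
  TgoX GTTAAG/1: at [9, 44, 66, 82, 99, 111, 147] ⇒ [10, 45, 67, 83, 100, 112, 148]
  SqiIX TCACG/2: at [23, 30, 120, 138] ⇒ [25, 32, 122, 140]

All cut coordinates (distinct, sorted): [9, 10, 21, 25, 32, 45, 66, 67, 79, 83, 97, 100, 111, 112, 122, 136, 140, 148]

Fragments:
  [0,9): 9 bp
  [9,10): 1 bp
  [10,21): 11 bp
  [21,25): 4 bp
  [25,32): 7 bp
  [32,45): 13 bp
  [45,66): 21 bp
  [66,67): 1 bp
  [67,79): 12 bp
  [79,83): 4 bp
  [83,97): 14 bp
  [97,100): 3 bp
  [100,111): 11 bp
  [111,112): 1 bp
  [112,122): 10 bp
  [122,136): 14 bp
  [136,140): 4 bp
  [140,148): 8 bp
  [148,155): 7 bp

[1,1,1,3,4,4,4,7,7,8,9,10,11,11,12,13,14,14,21]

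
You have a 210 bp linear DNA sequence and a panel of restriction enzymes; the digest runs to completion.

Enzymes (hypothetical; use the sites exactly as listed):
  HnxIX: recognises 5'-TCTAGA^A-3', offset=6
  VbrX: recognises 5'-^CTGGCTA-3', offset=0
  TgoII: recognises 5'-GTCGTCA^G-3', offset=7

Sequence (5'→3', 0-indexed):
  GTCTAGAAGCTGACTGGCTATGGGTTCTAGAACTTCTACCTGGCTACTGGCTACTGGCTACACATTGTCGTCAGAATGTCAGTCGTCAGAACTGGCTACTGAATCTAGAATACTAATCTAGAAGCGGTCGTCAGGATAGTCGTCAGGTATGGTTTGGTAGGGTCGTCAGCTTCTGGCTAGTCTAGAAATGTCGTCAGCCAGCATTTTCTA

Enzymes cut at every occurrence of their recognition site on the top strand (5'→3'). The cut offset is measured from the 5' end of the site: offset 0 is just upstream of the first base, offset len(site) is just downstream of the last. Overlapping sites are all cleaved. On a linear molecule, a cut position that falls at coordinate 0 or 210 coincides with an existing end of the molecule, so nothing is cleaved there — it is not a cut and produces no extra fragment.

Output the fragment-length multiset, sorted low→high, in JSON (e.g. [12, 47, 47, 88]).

[3,4,6,7,7,7,8,10,11,12,13,14,14,15,18,18,20,23]

Site scan:
  HnxIX TCTAGAA/6: at [1, 25, 103, 116, 180] ⇒ [7, 31, 109, 122, 186]
  VbrX CTGGCTA/0: at [13, 39, 46, 53, 91, 172] ⇒ [13, 39, 46, 53, 91, 172]
  TgoII GTCGTCAG/7: at [66, 81, 126, 138, 161, 189] ⇒ [73, 88, 133, 145, 168, 196]

All cut coordinates (distinct, sorted): [7, 13, 31, 39, 46, 53, 73, 88, 91, 109, 122, 133, 145, 168, 172, 186, 196]

Fragments:
  [0,7): 7 bp
  [7,13): 6 bp
  [13,31): 18 bp
  [31,39): 8 bp
  [39,46): 7 bp
  [46,53): 7 bp
  [53,73): 20 bp
  [73,88): 15 bp
  [88,91): 3 bp
  [91,109): 18 bp
  [109,122): 13 bp
  [122,133): 11 bp
  [133,145): 12 bp
  [145,168): 23 bp
  [168,172): 4 bp
  [172,186): 14 bp
  [186,196): 10 bp
  [196,210): 14 bp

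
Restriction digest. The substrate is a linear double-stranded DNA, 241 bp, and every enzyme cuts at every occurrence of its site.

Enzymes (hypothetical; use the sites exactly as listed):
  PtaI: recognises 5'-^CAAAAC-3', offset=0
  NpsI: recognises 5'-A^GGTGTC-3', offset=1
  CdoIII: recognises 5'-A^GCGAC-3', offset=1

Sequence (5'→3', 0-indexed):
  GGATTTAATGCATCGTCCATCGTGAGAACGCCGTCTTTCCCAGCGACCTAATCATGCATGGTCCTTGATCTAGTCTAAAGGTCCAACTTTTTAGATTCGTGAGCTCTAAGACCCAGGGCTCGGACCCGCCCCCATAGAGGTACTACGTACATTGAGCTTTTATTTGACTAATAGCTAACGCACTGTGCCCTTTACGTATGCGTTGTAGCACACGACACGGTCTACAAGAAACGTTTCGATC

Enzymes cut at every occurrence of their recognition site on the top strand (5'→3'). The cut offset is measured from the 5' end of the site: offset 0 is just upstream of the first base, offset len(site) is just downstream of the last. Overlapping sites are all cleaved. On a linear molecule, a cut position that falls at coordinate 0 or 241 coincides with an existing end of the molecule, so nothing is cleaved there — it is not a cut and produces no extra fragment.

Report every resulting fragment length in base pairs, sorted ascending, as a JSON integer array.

Per-enzyme occurrences:
  PtaI (CAAAAC, off=0): no sites
  NpsI (AGGTGTC, off=1): no sites
  CdoIII (AGCGAC, off=1): starts [41] → cuts [42]

Pooled cuts: [42]

Fragments:
  [0,42): 42 bp
  [42,241): 199 bp

[42,199]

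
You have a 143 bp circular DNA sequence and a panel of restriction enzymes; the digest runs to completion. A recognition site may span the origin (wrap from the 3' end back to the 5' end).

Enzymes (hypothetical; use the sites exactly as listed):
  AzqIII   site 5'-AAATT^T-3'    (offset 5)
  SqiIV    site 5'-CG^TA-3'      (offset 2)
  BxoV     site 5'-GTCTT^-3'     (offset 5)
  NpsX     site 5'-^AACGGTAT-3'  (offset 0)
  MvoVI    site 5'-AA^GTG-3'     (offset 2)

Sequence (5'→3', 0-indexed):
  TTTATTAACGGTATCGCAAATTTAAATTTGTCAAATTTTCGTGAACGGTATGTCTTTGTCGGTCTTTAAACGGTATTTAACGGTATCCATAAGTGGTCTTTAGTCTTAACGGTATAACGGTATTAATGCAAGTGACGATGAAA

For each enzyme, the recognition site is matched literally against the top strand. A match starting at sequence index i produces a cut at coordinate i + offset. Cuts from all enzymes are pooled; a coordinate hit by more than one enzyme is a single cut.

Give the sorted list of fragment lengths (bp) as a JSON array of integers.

Scan for sites:
  AzqIII (AAATTT, off=5): starts [17, 23, 32, 140] → cuts [2, 22, 28, 37]
  SqiIV (CGTA, off=2): no sites
  BxoV (GTCTT, off=5): starts [51, 61, 95, 102] → cuts [56, 66, 100, 107]
  NpsX (AACGGTAT, off=0): starts [6, 43, 68, 78, 107, 115] → cuts [6, 43, 68, 78, 107, 115]
  MvoVI (AAGTG, off=2): starts [90, 129] → cuts [92, 131]

All cut coordinates (distinct, sorted): [2, 6, 22, 28, 37, 43, 56, 66, 68, 78, 92, 100, 107, 115, 131]

Fragments:
  2→6: 4 bp
  6→22: 16 bp
  22→28: 6 bp
  28→37: 9 bp
  37→43: 6 bp
  43→56: 13 bp
  56→66: 10 bp
  66→68: 2 bp
  68→78: 10 bp
  78→92: 14 bp
  92→100: 8 bp
  100→107: 7 bp
  107→115: 8 bp
  115→131: 16 bp
  131→2 (wrap): 143-131+2 = 14 bp

[2,4,6,6,7,8,8,9,10,10,13,14,14,16,16]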